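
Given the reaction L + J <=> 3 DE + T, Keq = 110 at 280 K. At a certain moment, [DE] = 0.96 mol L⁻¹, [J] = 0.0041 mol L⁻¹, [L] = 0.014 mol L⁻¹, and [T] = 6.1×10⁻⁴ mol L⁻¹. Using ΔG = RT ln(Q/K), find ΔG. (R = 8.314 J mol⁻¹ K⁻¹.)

Q = [DE]³·[T] / ([L]·[J]) = (0.96)³·(6.1×10⁻⁴) / ((0.014)·(0.0041)) = 9.40
ΔG = RT ln(Q/Keq) = (8.314 J mol⁻¹ K⁻¹)(280 K) × ln(9.40/110)
   = (2.328 kJ/mol)(-2.460) = -5.73 kJ/mol
ΔG < 0, so the forward reaction is spontaneous (proceeds forward).

ΔG = -5.73 kJ/mol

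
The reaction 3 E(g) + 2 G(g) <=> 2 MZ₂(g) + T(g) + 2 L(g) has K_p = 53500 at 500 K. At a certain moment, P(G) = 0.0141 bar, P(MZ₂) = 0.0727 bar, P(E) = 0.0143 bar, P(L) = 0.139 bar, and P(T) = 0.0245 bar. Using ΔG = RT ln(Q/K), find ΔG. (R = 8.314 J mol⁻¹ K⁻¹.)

ΔG = -10.5 kJ/mol

Q_p = P(MZ₂)²·P(T)·P(L)² / (P(E)³·P(G)²) = (0.0727)²·(0.0245)·(0.139)² / ((0.0143)³·(0.0141)²) = 4300
ΔG = RT ln(Q_p/K_p) = (8.314 J mol⁻¹ K⁻¹)(500 K) × ln(4300/53500)
   = (4.157 kJ/mol)(-2.521) = -10.5 kJ/mol
ΔG < 0, so the forward reaction is spontaneous (proceeds forward).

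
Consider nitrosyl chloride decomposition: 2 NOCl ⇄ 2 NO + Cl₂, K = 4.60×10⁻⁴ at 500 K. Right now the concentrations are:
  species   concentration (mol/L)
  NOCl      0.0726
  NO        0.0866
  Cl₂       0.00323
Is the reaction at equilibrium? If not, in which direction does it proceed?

reverse (toward reactants)

Q = [NO]²·[Cl₂] / [NOCl]² = (0.0866)²·(0.00323) / (0.0726)² = 0.00460
Q = 0.00460 > K = 4.60×10⁻⁴, so the reverse reaction proceeds.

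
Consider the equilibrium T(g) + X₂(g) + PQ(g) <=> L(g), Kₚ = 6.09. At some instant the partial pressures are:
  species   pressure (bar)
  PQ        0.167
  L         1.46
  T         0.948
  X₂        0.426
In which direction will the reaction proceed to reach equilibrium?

toward reactants

Qₚ = P(L) / (P(T)·P(X₂)·P(PQ)) = (1.46) / ((0.948)·(0.426)·(0.167)) = 21.6
Qₚ = 21.6 > Kₚ = 6.09, so the reverse reaction proceeds.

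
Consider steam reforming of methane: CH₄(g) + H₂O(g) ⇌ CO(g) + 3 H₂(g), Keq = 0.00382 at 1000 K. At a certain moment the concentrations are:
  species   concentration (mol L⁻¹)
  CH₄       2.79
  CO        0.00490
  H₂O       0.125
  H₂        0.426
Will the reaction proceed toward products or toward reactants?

forward (toward products)

Q = [CO]·[H₂]³ / ([CH₄]·[H₂O]) = (0.00490)·(0.426)³ / ((2.79)·(0.125)) = 0.00109
Q = 0.00109 < Keq = 0.00382, so the forward reaction proceeds.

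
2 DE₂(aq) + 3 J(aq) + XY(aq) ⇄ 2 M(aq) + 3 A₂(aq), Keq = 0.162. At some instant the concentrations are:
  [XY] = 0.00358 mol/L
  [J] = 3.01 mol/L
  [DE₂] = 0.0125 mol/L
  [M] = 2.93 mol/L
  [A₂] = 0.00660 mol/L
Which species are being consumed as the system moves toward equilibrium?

none (at equilibrium)

Q = [M]²·[A₂]³ / ([DE₂]²·[J]³·[XY]) = (2.93)²·(0.00660)³ / ((0.0125)²·(3.01)³·(0.00358)) = 0.162
Q = 0.162 = Keq; the system is at equilibrium.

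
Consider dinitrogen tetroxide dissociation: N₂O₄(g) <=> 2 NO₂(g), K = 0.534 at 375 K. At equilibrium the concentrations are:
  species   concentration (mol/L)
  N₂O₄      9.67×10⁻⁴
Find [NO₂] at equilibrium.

At equilibrium, K = [NO₂]² / [N₂O₄] = 0.534.
([NO₂])² / (9.67×10⁻⁴) = 0.534
[NO₂]² = 5.16×10⁻⁴ ⇒ [NO₂] = 0.0227 mol/L

[NO₂] = 0.0227 mol/L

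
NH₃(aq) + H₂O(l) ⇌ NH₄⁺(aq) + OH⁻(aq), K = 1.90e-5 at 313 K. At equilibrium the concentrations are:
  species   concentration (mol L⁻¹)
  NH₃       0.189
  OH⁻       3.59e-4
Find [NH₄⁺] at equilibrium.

(H₂O is a pure liquid — omitted from K.)
At equilibrium, K = [NH₄⁺]·[OH⁻] / [NH₃] = 1.90e-5.
([NH₄⁺])·(3.59e-4) / (0.189) = 1.90e-5
[NH₄⁺] = 0.0100 mol L⁻¹

[NH₄⁺] = 0.0100 mol L⁻¹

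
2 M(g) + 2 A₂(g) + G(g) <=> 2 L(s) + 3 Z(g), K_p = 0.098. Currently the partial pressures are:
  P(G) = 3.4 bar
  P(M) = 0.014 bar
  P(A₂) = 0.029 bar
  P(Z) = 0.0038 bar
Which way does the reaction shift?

at equilibrium

(L is a pure solid — omitted from Q_p.)
Q_p = P(Z)³ / (P(M)²·P(A₂)²·P(G)) = (0.0038)³ / ((0.014)²·(0.029)²·(3.4)) = 0.098
Q_p = 0.098 = K_p, so the system is already at equilibrium.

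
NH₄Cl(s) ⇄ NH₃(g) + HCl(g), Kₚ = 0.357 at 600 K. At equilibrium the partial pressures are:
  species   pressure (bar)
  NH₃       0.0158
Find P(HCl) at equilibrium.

(NH₄Cl is a pure solid — omitted from Kₚ.)
At equilibrium, Kₚ = P(NH₃)·P(HCl) = 0.357.
(0.0158)·(P(HCl)) = 0.357
P(HCl) = 22.6 bar

P(HCl) = 22.6 bar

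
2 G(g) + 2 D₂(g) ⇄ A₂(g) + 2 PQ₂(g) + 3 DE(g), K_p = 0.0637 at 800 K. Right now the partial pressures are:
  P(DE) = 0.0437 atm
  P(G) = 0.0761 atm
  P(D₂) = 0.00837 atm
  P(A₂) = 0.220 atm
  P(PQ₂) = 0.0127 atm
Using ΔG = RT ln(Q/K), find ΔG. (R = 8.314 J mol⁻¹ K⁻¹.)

ΔG = -14.4 kJ/mol

Q_p = P(A₂)·P(PQ₂)²·P(DE)³ / (P(G)²·P(D₂)²) = (0.220)·(0.0127)²·(0.0437)³ / ((0.0761)²·(0.00837)²) = 0.00730
ΔG = RT ln(Q_p/K_p) = (8.314 J mol⁻¹ K⁻¹)(800 K) × ln(0.00730/0.0637)
   = (6.651 kJ/mol)(-2.166) = -14.4 kJ/mol
ΔG < 0, so the forward reaction is spontaneous (proceeds forward).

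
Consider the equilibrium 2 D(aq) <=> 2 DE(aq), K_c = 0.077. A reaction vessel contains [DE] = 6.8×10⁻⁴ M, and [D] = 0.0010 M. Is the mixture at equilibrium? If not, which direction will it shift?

no; Q > K, reaction proceeds in reverse

Q_c = [DE]² / [D]² = (6.8×10⁻⁴)² / (0.0010)² = 0.46
Q_c = 0.46 > K_c = 0.077: net reverse reaction.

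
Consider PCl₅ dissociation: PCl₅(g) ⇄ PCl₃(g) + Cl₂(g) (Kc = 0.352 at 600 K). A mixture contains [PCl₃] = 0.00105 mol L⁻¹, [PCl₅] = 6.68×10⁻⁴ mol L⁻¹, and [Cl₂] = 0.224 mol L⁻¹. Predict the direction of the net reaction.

Qc = [PCl₃]·[Cl₂] / [PCl₅] = (0.00105)·(0.224) / (6.68×10⁻⁴) = 0.352
Qc = 0.352 = Kc, so the system is already at equilibrium.

at equilibrium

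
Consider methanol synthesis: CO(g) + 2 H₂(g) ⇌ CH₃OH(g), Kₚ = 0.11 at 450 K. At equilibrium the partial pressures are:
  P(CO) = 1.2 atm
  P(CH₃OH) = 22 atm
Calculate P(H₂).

P(H₂) = 13 atm

At equilibrium, Kₚ = P(CH₃OH) / (P(CO)·P(H₂)²) = 0.11.
(22) / ((1.2)·(P(H₂))²) = 0.11
P(H₂)² = 167 ⇒ P(H₂) = 13 atm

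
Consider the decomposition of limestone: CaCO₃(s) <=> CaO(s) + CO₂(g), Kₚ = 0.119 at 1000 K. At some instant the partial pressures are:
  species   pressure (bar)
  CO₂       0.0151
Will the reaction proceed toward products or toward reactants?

to the right

(CaCO₃, CaO are pure solids — omitted from Qₚ.)
Qₚ = P(CO₂) = 0.0151
Qₚ = 0.0151 < Kₚ = 0.119, so the forward reaction proceeds.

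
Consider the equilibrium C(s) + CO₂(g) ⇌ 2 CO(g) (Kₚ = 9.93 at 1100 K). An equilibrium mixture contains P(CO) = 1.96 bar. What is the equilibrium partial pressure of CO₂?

(C is a pure solid — omitted from Kₚ.)
At equilibrium, Kₚ = P(CO)² / P(CO₂) = 9.93.
(1.96)² / (P(CO₂)) = 9.93
P(CO₂) = 0.387 bar

P(CO₂) = 0.387 bar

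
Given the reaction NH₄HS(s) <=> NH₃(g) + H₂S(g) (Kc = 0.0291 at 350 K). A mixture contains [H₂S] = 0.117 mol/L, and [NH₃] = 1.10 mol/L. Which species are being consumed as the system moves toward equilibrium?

(NH₄HS is a pure solid — omitted from Qc.)
Qc = [NH₃]·[H₂S] = (1.10)·(0.117) = 0.129
Qc = 0.129 > Kc = 0.0291: net reverse reaction.

NH₃, H₂S (products)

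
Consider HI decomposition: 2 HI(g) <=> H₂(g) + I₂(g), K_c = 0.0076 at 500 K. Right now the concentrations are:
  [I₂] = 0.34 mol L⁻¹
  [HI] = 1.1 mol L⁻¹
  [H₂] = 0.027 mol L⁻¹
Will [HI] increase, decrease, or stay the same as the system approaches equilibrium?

stay the same

Q_c = [H₂]·[I₂] / [HI]² = (0.027)·(0.34) / (1.1)² = 0.0076
Q_c = 0.0076 = K_c; the system is at equilibrium.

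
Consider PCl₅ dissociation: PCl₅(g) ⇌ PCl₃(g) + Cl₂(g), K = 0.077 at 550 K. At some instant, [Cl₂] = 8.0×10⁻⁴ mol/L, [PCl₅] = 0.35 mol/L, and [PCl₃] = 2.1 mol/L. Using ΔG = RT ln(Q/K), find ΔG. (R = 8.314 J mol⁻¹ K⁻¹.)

Q = [PCl₃]·[Cl₂] / [PCl₅] = (2.1)·(8.0×10⁻⁴) / (0.35) = 0.00480
ΔG = RT ln(Q/K) = (8.314 J mol⁻¹ K⁻¹)(550 K) × ln(0.00480/0.077)
   = (4.573 kJ/mol)(-2.775) = -12.7 kJ/mol
ΔG < 0, so the forward reaction is spontaneous (proceeds forward).

ΔG = -12.7 kJ/mol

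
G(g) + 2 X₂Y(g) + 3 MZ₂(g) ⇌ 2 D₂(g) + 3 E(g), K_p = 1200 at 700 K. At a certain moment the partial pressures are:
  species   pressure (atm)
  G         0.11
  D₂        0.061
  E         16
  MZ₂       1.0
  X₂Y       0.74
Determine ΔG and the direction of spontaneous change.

Q_p = P(D₂)²·P(E)³ / (P(G)·P(X₂Y)²·P(MZ₂)³) = (0.061)²·(16)³ / ((0.11)·(0.74)²·(1.0)³) = 253
ΔG = RT ln(Q_p/K_p) = (8.314 J mol⁻¹ K⁻¹)(700 K) × ln(253/1200)
   = (5.820 kJ/mol)(-1.557) = -9.06 kJ/mol
ΔG < 0, so the forward reaction is spontaneous (proceeds forward).

ΔG = -9.06 kJ/mol; the forward reaction is spontaneous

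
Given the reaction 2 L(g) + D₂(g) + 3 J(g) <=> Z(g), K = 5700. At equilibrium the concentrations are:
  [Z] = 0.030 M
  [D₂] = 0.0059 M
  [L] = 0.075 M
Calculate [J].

[J] = 0.54 M

At equilibrium, K = [Z] / ([L]²·[D₂]·[J]³) = 5700.
(0.030) / ((0.075)²·(0.0059)·([J])³) = 5700
[J]³ = 0.159 ⇒ [J] = 0.54 M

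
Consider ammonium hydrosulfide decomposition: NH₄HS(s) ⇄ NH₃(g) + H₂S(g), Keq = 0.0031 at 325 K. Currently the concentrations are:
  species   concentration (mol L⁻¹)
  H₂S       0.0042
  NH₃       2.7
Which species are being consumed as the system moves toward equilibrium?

NH₃, H₂S (products)

(NH₄HS is a pure solid — omitted from Q.)
Q = [NH₃]·[H₂S] = (2.7)·(0.0042) = 0.011
Q = 0.011 > Keq = 0.0031: net reverse reaction.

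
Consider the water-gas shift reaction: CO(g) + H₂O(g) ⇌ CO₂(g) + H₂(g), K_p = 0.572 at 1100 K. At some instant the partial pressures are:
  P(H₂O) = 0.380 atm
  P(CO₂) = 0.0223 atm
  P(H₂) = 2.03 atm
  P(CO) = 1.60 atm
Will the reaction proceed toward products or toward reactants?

forward (toward products)

Q_p = P(CO₂)·P(H₂) / (P(CO)·P(H₂O)) = (0.0223)·(2.03) / ((1.60)·(0.380)) = 0.0745
Q_p = 0.0745 < K_p = 0.572, so the forward reaction proceeds.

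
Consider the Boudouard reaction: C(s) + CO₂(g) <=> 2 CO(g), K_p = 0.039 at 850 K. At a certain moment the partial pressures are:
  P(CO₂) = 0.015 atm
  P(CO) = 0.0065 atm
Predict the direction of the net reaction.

toward products

(C is a pure solid — omitted from Q_p.)
Q_p = P(CO)² / P(CO₂) = (0.0065)² / (0.015) = 0.0028
Q_p = 0.0028 < K_p = 0.039, so the forward reaction proceeds.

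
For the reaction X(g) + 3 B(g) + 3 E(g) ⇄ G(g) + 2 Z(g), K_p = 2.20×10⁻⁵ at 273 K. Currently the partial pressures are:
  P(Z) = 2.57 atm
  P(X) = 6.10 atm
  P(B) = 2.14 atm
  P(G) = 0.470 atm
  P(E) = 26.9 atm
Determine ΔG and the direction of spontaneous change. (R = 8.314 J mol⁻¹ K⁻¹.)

Q_p = P(G)·P(Z)² / (P(X)·P(B)³·P(E)³) = (0.470)·(2.57)² / ((6.10)·(2.14)³·(26.9)³) = 2.67×10⁻⁶
ΔG = RT ln(Q_p/K_p) = (8.314 J mol⁻¹ K⁻¹)(273 K) × ln(2.67×10⁻⁶/2.20×10⁻⁵)
   = (2.270 kJ/mol)(-2.109) = -4.79 kJ/mol
ΔG < 0, so the forward reaction is spontaneous (proceeds forward).

ΔG = -4.79 kJ/mol; the forward reaction is spontaneous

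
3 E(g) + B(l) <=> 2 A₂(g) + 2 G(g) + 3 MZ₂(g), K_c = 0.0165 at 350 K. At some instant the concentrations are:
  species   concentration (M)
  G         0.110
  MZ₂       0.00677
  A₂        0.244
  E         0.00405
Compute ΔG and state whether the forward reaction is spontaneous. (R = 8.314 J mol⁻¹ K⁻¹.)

ΔG = -4.63 kJ/mol; the forward reaction is spontaneous

(B is a pure liquid — omitted from Q_c.)
Q_c = [A₂]²·[G]²·[MZ₂]³ / [E]³ = (0.244)²·(0.110)²·(0.00677)³ / (0.00405)³ = 0.00336
ΔG = RT ln(Q_c/K_c) = (8.314 J mol⁻¹ K⁻¹)(350 K) × ln(0.00336/0.0165)
   = (2.910 kJ/mol)(-1.591) = -4.63 kJ/mol
ΔG < 0, so the forward reaction is spontaneous (proceeds forward).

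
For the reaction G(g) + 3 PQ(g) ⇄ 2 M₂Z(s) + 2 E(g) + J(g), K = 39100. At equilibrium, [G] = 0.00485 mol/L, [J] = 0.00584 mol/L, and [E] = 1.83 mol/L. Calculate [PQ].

(M₂Z is a pure solid — omitted from K.)
At equilibrium, K = [E]²·[J] / ([G]·[PQ]³) = 39100.
(1.83)²·(0.00584) / ((0.00485)·([PQ])³) = 39100
[PQ]³ = 1.03×10⁻⁴ ⇒ [PQ] = 0.0469 mol/L

[PQ] = 0.0469 mol/L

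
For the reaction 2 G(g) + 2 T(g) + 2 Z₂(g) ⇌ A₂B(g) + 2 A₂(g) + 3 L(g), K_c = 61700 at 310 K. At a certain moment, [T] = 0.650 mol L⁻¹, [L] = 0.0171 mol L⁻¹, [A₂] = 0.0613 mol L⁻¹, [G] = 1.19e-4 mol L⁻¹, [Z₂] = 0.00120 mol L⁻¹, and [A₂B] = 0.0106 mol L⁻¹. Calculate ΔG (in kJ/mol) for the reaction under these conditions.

Q_c = [A₂B]·[A₂]²·[L]³ / ([G]²·[T]²·[Z₂]²) = (0.0106)·(0.0613)²·(0.0171)³ / ((1.19e-4)²·(0.650)²·(0.00120)²) = 23100
ΔG = RT ln(Q_c/K_c) = (8.314 J mol⁻¹ K⁻¹)(310 K) × ln(23100/61700)
   = (2.577 kJ/mol)(-0.9825) = -2.53 kJ/mol
ΔG < 0, so the forward reaction is spontaneous (proceeds forward).

ΔG = -2.53 kJ/mol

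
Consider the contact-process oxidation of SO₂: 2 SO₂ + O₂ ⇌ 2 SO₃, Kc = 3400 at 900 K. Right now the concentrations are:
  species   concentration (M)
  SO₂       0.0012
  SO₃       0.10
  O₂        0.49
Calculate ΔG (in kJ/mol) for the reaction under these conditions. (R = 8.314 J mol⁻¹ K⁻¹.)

ΔG = 10.7 kJ/mol

Qc = [SO₃]² / ([SO₂]²·[O₂]) = (0.10)² / ((0.0012)²·(0.49)) = 14200
ΔG = RT ln(Qc/Kc) = (8.314 J mol⁻¹ K⁻¹)(900 K) × ln(14200/3400)
   = (7.483 kJ/mol)(1.429) = 10.7 kJ/mol
ΔG > 0, so the forward reaction is non-spontaneous (proceeds in reverse).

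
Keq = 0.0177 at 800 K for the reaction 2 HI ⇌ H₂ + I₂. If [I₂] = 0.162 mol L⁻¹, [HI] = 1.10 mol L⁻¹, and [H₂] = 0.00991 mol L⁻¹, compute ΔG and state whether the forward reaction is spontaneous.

ΔG = -17.2 kJ/mol; the forward reaction is spontaneous

Q = [H₂]·[I₂] / [HI]² = (0.00991)·(0.162) / (1.10)² = 0.00133
ΔG = RT ln(Q/Keq) = (8.314 J mol⁻¹ K⁻¹)(800 K) × ln(0.00133/0.0177)
   = (6.651 kJ/mol)(-2.588) = -17.2 kJ/mol
ΔG < 0, so the forward reaction is spontaneous (proceeds forward).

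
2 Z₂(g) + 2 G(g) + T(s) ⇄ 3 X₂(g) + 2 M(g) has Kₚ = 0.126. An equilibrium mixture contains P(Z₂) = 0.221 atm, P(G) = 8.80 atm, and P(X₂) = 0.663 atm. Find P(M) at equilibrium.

P(M) = 1.28 atm

(T is a pure solid — omitted from Kₚ.)
At equilibrium, Kₚ = P(X₂)³·P(M)² / (P(Z₂)²·P(G)²) = 0.126.
(0.663)³·(P(M))² / ((0.221)²·(8.80)²) = 0.126
P(M)² = 1.64 ⇒ P(M) = 1.28 atm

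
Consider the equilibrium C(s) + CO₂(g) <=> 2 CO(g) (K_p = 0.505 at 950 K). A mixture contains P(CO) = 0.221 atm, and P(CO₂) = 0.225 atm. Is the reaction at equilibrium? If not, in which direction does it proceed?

(C is a pure solid — omitted from Q_p.)
Q_p = P(CO)² / P(CO₂) = (0.221)² / (0.225) = 0.217
Q_p = 0.217 < K_p = 0.505, so the forward reaction proceeds.

to the right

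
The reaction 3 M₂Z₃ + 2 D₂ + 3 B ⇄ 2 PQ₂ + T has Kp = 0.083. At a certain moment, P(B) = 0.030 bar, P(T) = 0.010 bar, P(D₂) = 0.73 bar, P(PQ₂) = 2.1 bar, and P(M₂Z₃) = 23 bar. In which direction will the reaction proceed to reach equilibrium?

reverse (toward reactants)

Qp = P(PQ₂)²·P(T) / (P(M₂Z₃)³·P(D₂)²·P(B)³) = (2.1)²·(0.010) / ((23)³·(0.73)²·(0.030)³) = 0.25
Qp = 0.25 > Kp = 0.083, so the reverse reaction proceeds.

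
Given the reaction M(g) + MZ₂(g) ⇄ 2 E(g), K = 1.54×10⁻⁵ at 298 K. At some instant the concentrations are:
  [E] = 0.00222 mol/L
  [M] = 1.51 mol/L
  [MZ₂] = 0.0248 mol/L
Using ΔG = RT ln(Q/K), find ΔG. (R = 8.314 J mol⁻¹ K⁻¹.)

ΔG = 5.32 kJ/mol

Q = [E]² / ([M]·[MZ₂]) = (0.00222)² / ((1.51)·(0.0248)) = 1.32×10⁻⁴
ΔG = RT ln(Q/K) = (8.314 J mol⁻¹ K⁻¹)(298 K) × ln(1.32×10⁻⁴/1.54×10⁻⁵)
   = (2.478 kJ/mol)(2.148) = 5.32 kJ/mol
ΔG > 0, so the forward reaction is non-spontaneous (proceeds in reverse).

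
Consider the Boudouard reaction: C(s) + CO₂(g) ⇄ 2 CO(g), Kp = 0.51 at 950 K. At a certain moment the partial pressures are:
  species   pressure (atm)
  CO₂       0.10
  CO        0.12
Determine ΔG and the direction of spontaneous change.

(C is a pure solid — omitted from Qp.)
Qp = P(CO)² / P(CO₂) = (0.12)² / (0.10) = 0.144
ΔG = RT ln(Qp/Kp) = (8.314 J mol⁻¹ K⁻¹)(950 K) × ln(0.144/0.51)
   = (7.898 kJ/mol)(-1.265) = -9.99 kJ/mol
ΔG < 0, so the forward reaction is spontaneous (proceeds forward).

ΔG = -9.99 kJ/mol; the forward reaction is spontaneous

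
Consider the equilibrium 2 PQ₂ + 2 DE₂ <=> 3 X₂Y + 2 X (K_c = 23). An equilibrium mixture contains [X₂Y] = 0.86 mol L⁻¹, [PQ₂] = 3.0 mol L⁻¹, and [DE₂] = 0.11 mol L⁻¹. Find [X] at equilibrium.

[X] = 2.0 mol L⁻¹

At equilibrium, K_c = [X₂Y]³·[X]² / ([PQ₂]²·[DE₂]²) = 23.
(0.86)³·([X])² / ((3.0)²·(0.11)²) = 23
[X]² = 3.94 ⇒ [X] = 2.0 mol L⁻¹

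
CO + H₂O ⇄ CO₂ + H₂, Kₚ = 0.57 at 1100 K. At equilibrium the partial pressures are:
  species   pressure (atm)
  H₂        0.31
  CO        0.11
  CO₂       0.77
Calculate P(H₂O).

P(H₂O) = 3.8 atm

At equilibrium, Kₚ = P(CO₂)·P(H₂) / (P(CO)·P(H₂O)) = 0.57.
(0.77)·(0.31) / ((0.11)·(P(H₂O))) = 0.57
P(H₂O) = 3.81 = 3.8 atm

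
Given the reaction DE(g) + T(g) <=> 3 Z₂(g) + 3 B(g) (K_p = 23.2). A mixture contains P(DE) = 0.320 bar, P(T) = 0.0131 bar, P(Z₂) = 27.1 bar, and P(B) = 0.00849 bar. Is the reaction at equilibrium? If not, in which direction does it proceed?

Q_p = P(Z₂)³·P(B)³ / (P(DE)·P(T)) = (27.1)³·(0.00849)³ / ((0.320)·(0.0131)) = 2.91
Q_p = 2.91 < K_p = 23.2, so the forward reaction proceeds.

forward (toward products)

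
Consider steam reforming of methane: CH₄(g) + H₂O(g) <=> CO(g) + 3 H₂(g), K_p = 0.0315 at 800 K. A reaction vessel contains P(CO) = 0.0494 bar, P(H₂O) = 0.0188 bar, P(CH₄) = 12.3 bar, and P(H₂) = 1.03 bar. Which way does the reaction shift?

to the left

Q_p = P(CO)·P(H₂)³ / (P(CH₄)·P(H₂O)) = (0.0494)·(1.03)³ / ((12.3)·(0.0188)) = 0.233
Q_p = 0.233 > K_p = 0.0315, so the reverse reaction proceeds.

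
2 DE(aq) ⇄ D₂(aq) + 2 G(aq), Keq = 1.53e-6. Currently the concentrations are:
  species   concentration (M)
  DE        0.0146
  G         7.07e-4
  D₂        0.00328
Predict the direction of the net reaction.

toward reactants

Q = [D₂]·[G]² / [DE]² = (0.00328)·(7.07e-4)² / (0.0146)² = 7.69e-6
Q = 7.69e-6 > Keq = 1.53e-6, so the reverse reaction proceeds.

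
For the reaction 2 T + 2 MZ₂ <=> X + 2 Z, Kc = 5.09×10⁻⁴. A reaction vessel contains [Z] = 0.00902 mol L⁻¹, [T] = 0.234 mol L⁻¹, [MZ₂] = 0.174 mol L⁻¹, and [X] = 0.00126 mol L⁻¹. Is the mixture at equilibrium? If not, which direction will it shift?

Qc = [X]·[Z]² / ([T]²·[MZ₂]²) = (0.00126)·(0.00902)² / ((0.234)²·(0.174)²) = 6.18×10⁻⁵
Qc = 6.18×10⁻⁵ < Kc = 5.09×10⁻⁴: net forward reaction.

no; Q < K, reaction proceeds forward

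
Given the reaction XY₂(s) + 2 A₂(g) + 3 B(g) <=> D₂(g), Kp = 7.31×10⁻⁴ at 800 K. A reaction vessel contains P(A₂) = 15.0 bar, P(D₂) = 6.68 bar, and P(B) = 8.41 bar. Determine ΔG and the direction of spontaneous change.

ΔG = -17.9 kJ/mol; the forward reaction is spontaneous

(XY₂ is a pure solid — omitted from Qp.)
Qp = P(D₂) / (P(A₂)²·P(B)³) = (6.68) / ((15.0)²·(8.41)³) = 4.99×10⁻⁵
ΔG = RT ln(Qp/Kp) = (8.314 J mol⁻¹ K⁻¹)(800 K) × ln(4.99×10⁻⁵/7.31×10⁻⁴)
   = (6.651 kJ/mol)(-2.684) = -17.9 kJ/mol
ΔG < 0, so the forward reaction is spontaneous (proceeds forward).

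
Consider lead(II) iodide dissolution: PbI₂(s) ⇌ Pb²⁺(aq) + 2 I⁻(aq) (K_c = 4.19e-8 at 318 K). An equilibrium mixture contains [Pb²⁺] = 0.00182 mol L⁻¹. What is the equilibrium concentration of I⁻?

(PbI₂ is a pure solid — omitted from K_c.)
At equilibrium, K_c = [Pb²⁺]·[I⁻]² = 4.19e-8.
(0.00182)·([I⁻])² = 4.19e-8
[I⁻]² = 2.30e-5 ⇒ [I⁻] = 0.00480 mol L⁻¹

[I⁻] = 0.00480 mol L⁻¹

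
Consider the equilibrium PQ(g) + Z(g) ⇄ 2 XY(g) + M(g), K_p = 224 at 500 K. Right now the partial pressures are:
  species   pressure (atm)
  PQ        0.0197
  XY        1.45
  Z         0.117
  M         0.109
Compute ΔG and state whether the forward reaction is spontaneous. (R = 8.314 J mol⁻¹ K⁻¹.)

ΔG = -3.38 kJ/mol; the forward reaction is spontaneous

Q_p = P(XY)²·P(M) / (P(PQ)·P(Z)) = (1.45)²·(0.109) / ((0.0197)·(0.117)) = 99.4
ΔG = RT ln(Q_p/K_p) = (8.314 J mol⁻¹ K⁻¹)(500 K) × ln(99.4/224)
   = (4.157 kJ/mol)(-0.8125) = -3.38 kJ/mol
ΔG < 0, so the forward reaction is spontaneous (proceeds forward).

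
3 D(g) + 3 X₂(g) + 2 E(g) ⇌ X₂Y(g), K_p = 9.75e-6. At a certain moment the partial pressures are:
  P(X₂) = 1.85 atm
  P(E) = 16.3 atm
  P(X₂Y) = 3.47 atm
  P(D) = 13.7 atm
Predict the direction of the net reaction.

toward products

Q_p = P(X₂Y) / (P(D)³·P(X₂)³·P(E)²) = (3.47) / ((13.7)³·(1.85)³·(16.3)²) = 8.02e-7
Q_p = 8.02e-7 < K_p = 9.75e-6, so the forward reaction proceeds.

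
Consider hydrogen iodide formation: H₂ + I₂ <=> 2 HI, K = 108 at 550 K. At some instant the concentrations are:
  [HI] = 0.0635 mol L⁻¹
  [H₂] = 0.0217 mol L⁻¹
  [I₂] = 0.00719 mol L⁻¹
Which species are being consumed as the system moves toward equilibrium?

H₂, I₂ (reactants)

Q = [HI]² / ([H₂]·[I₂]) = (0.0635)² / ((0.0217)·(0.00719)) = 25.8
Q = 25.8 < K = 108: net forward reaction.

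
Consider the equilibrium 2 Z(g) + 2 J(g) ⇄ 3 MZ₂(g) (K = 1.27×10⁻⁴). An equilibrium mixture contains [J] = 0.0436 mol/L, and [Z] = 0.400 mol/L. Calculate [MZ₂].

At equilibrium, K = [MZ₂]³ / ([Z]²·[J]²) = 1.27×10⁻⁴.
([MZ₂])³ / ((0.400)²·(0.0436)²) = 1.27×10⁻⁴
[MZ₂]³ = 3.86×10⁻⁸ ⇒ [MZ₂] = 0.00338 mol/L

[MZ₂] = 0.00338 mol/L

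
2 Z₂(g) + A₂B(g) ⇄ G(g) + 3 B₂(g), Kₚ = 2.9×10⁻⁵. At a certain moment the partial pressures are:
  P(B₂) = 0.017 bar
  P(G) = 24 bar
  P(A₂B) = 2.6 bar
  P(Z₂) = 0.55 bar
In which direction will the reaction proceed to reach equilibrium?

Qₚ = P(G)·P(B₂)³ / (P(Z₂)²·P(A₂B)) = (24)·(0.017)³ / ((0.55)²·(2.6)) = 1.5×10⁻⁴
Qₚ = 1.5×10⁻⁴ > Kₚ = 2.9×10⁻⁵, so the reverse reaction proceeds.

reverse (toward reactants)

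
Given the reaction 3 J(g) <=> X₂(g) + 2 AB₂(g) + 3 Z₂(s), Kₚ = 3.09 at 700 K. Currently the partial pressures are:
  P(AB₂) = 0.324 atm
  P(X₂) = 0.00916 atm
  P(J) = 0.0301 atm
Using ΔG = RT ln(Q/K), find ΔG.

(Z₂ is a pure solid — omitted from Qₚ.)
Qₚ = P(X₂)·P(AB₂)² / P(J)³ = (0.00916)·(0.324)² / (0.0301)³ = 35.3
ΔG = RT ln(Qₚ/Kₚ) = (8.314 J mol⁻¹ K⁻¹)(700 K) × ln(35.3/3.09)
   = (5.820 kJ/mol)(2.436) = 14.2 kJ/mol
ΔG > 0, so the forward reaction is non-spontaneous (proceeds in reverse).

ΔG = 14.2 kJ/mol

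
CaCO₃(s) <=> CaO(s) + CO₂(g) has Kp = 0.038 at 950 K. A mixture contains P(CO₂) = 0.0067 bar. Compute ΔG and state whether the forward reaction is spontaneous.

(CaCO₃, CaO are pure solids — omitted from Qp.)
Qp = P(CO₂) = 0.00670
ΔG = RT ln(Qp/Kp) = (8.314 J mol⁻¹ K⁻¹)(950 K) × ln(0.00670/0.038)
   = (7.898 kJ/mol)(-1.735) = -13.7 kJ/mol
ΔG < 0, so the forward reaction is spontaneous (proceeds forward).

ΔG = -13.7 kJ/mol; the forward reaction is spontaneous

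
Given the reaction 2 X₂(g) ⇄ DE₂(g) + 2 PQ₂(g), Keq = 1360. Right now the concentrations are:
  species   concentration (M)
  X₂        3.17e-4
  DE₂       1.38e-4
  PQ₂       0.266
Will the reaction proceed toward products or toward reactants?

in the forward direction

Q = [DE₂]·[PQ₂]² / [X₂]² = (1.38e-4)·(0.266)² / (3.17e-4)² = 97.2
Q = 97.2 < Keq = 1360, so the forward reaction proceeds.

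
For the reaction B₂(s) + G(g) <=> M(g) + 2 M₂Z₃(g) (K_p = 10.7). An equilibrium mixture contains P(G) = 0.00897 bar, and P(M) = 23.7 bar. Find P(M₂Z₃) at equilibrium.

P(M₂Z₃) = 0.0636 bar

(B₂ is a pure solid — omitted from K_p.)
At equilibrium, K_p = P(M)·P(M₂Z₃)² / P(G) = 10.7.
(23.7)·(P(M₂Z₃))² / (0.00897) = 10.7
P(M₂Z₃)² = 0.00405 ⇒ P(M₂Z₃) = 0.0636 bar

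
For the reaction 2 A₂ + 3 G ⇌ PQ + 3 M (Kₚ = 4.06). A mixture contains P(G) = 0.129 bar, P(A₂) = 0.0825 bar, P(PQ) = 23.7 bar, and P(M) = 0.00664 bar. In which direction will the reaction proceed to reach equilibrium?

Qₚ = P(PQ)·P(M)³ / (P(A₂)²·P(G)³) = (23.7)·(0.00664)³ / ((0.0825)²·(0.129)³) = 0.475
Qₚ = 0.475 < Kₚ = 4.06, so the forward reaction proceeds.

forward (toward products)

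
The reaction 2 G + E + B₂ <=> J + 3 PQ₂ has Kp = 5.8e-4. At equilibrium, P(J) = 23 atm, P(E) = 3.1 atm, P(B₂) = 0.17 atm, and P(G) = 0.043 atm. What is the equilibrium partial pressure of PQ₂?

At equilibrium, Kp = P(J)·P(PQ₂)³ / (P(G)²·P(E)·P(B₂)) = 5.8e-4.
(23)·(P(PQ₂))³ / ((0.043)²·(3.1)·(0.17)) = 5.8e-4
P(PQ₂)³ = 2.46e-8 ⇒ P(PQ₂) = 0.0029 atm

P(PQ₂) = 0.0029 atm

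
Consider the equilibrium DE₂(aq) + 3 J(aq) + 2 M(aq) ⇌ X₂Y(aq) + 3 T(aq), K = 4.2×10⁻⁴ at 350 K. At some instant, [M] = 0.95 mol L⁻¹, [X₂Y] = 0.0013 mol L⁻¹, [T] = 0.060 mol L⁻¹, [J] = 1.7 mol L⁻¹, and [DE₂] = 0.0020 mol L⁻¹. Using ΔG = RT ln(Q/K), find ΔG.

ΔG = -7.52 kJ/mol

Q = [X₂Y]·[T]³ / ([DE₂]·[J]³·[M]²) = (0.0013)·(0.060)³ / ((0.0020)·(1.7)³·(0.95)²) = 3.17×10⁻⁵
ΔG = RT ln(Q/K) = (8.314 J mol⁻¹ K⁻¹)(350 K) × ln(3.17×10⁻⁵/4.2×10⁻⁴)
   = (2.910 kJ/mol)(-2.584) = -7.52 kJ/mol
ΔG < 0, so the forward reaction is spontaneous (proceeds forward).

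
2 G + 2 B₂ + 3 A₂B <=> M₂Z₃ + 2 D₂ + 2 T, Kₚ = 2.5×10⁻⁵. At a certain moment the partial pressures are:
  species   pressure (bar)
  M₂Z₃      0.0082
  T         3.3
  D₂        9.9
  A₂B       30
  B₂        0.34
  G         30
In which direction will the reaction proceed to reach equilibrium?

toward products

Qₚ = P(M₂Z₃)·P(D₂)²·P(T)² / (P(G)²·P(B₂)²·P(A₂B)³) = (0.0082)·(9.9)²·(3.3)² / ((30)²·(0.34)²·(30)³) = 3.1×10⁻⁶
Qₚ = 3.1×10⁻⁶ < Kₚ = 2.5×10⁻⁵, so the forward reaction proceeds.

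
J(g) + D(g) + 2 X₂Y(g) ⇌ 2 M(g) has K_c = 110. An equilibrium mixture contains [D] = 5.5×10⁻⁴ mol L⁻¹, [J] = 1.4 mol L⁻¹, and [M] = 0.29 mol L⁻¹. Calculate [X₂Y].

[X₂Y] = 1.0 mol L⁻¹

At equilibrium, K_c = [M]² / ([J]·[D]·[X₂Y]²) = 110.
(0.29)² / ((1.4)·(5.5×10⁻⁴)·([X₂Y])²) = 110
[X₂Y]² = 0.993 ⇒ [X₂Y] = 1.0 mol L⁻¹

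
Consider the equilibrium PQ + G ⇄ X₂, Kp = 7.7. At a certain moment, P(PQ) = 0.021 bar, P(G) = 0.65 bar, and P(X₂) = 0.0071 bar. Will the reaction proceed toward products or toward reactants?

Qp = P(X₂) / (P(PQ)·P(G)) = (0.0071) / ((0.021)·(0.65)) = 0.52
Qp = 0.52 < Kp = 7.7, so the forward reaction proceeds.

in the forward direction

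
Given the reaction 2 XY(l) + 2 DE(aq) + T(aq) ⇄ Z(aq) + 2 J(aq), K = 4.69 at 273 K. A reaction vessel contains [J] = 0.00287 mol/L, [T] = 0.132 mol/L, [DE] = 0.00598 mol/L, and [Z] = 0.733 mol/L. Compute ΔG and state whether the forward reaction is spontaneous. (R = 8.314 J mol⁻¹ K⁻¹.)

(XY is a pure liquid — omitted from Q.)
Q = [Z]·[J]² / ([DE]²·[T]) = (0.733)·(0.00287)² / ((0.00598)²·(0.132)) = 1.28
ΔG = RT ln(Q/K) = (8.314 J mol⁻¹ K⁻¹)(273 K) × ln(1.28/4.69)
   = (2.270 kJ/mol)(-1.299) = -2.95 kJ/mol
ΔG < 0, so the forward reaction is spontaneous (proceeds forward).

ΔG = -2.95 kJ/mol; the forward reaction is spontaneous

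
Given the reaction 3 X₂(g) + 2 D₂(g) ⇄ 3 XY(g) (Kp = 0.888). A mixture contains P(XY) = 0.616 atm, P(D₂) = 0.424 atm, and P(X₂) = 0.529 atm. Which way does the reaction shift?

Qp = P(XY)³ / (P(X₂)³·P(D₂)²) = (0.616)³ / ((0.529)³·(0.424)²) = 8.78
Qp = 8.78 > Kp = 0.888, so the reverse reaction proceeds.

in the reverse direction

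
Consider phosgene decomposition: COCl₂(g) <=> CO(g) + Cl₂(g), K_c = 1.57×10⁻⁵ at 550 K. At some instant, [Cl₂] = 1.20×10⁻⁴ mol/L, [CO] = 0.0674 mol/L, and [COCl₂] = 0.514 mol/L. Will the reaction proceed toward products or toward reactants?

Q_c = [CO]·[Cl₂] / [COCl₂] = (0.0674)·(1.20×10⁻⁴) / (0.514) = 1.57×10⁻⁵
Q_c = 1.57×10⁻⁵ = K_c, so the system is already at equilibrium.

at equilibrium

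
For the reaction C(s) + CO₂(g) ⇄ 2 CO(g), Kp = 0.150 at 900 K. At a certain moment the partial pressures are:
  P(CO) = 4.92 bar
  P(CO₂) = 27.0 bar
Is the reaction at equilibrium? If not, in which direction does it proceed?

to the left

(C is a pure solid — omitted from Qp.)
Qp = P(CO)² / P(CO₂) = (4.92)² / (27.0) = 0.897
Qp = 0.897 > Kp = 0.150, so the reverse reaction proceeds.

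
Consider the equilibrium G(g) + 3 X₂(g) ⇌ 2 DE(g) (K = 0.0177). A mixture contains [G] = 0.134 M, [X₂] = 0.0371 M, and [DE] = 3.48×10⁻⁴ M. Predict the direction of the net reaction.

neither direction; the system is at equilibrium

Q = [DE]² / ([G]·[X₂]³) = (3.48×10⁻⁴)² / ((0.134)·(0.0371)³) = 0.0177
Q = 0.0177 = K, so the system is already at equilibrium.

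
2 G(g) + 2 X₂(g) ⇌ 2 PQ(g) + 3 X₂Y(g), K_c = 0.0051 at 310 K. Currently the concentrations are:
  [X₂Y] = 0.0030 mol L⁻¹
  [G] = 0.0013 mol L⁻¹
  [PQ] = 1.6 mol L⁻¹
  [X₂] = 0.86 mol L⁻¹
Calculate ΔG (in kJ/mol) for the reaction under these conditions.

Q_c = [PQ]²·[X₂Y]³ / ([G]²·[X₂]²) = (1.6)²·(0.0030)³ / ((0.0013)²·(0.86)²) = 0.0553
ΔG = RT ln(Q_c/K_c) = (8.314 J mol⁻¹ K⁻¹)(310 K) × ln(0.0553/0.0051)
   = (2.577 kJ/mol)(2.384) = 6.14 kJ/mol
ΔG > 0, so the forward reaction is non-spontaneous (proceeds in reverse).

ΔG = 6.14 kJ/mol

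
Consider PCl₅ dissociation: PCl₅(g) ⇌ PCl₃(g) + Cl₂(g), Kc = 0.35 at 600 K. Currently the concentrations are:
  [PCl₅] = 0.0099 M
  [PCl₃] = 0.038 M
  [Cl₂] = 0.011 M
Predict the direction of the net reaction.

Qc = [PCl₃]·[Cl₂] / [PCl₅] = (0.038)·(0.011) / (0.0099) = 0.042
Qc = 0.042 < Kc = 0.35, so the forward reaction proceeds.

forward (toward products)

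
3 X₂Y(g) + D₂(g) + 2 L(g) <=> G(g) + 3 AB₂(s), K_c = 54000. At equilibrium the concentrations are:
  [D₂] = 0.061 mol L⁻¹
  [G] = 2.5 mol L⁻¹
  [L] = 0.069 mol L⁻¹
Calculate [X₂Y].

[X₂Y] = 0.54 mol L⁻¹

(AB₂ is a pure solid — omitted from K_c.)
At equilibrium, K_c = [G] / ([X₂Y]³·[D₂]·[L]²) = 54000.
(2.5) / (([X₂Y])³·(0.061)·(0.069)²) = 54000
[X₂Y]³ = 0.159 ⇒ [X₂Y] = 0.54 mol L⁻¹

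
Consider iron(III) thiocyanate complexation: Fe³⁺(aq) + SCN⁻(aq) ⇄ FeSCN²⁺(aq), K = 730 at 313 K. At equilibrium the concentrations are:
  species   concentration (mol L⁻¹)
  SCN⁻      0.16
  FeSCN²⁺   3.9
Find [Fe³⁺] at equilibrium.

[Fe³⁺] = 0.033 mol L⁻¹

At equilibrium, K = [FeSCN²⁺] / ([Fe³⁺]·[SCN⁻]) = 730.
(3.9) / (([Fe³⁺])·(0.16)) = 730
[Fe³⁺] = 0.0334 = 0.033 mol L⁻¹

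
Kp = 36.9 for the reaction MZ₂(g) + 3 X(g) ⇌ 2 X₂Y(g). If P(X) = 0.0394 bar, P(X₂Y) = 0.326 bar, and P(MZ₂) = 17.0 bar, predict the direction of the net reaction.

reverse (toward reactants)

Qp = P(X₂Y)² / (P(MZ₂)·P(X)³) = (0.326)² / ((17.0)·(0.0394)³) = 102
Qp = 102 > Kp = 36.9, so the reverse reaction proceeds.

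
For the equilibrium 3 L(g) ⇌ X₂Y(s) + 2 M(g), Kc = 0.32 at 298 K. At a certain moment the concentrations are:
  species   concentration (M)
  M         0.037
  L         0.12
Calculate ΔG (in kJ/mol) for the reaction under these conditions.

(X₂Y is a pure solid — omitted from Qc.)
Qc = [M]² / [L]³ = (0.037)² / (0.12)³ = 0.792
ΔG = RT ln(Qc/Kc) = (8.314 J mol⁻¹ K⁻¹)(298 K) × ln(0.792/0.32)
   = (2.478 kJ/mol)(0.9062) = 2.25 kJ/mol
ΔG > 0, so the forward reaction is non-spontaneous (proceeds in reverse).

ΔG = 2.25 kJ/mol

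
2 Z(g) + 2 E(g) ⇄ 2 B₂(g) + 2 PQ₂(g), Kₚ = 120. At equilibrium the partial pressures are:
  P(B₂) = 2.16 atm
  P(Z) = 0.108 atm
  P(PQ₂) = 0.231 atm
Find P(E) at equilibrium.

At equilibrium, Kₚ = P(B₂)²·P(PQ₂)² / (P(Z)²·P(E)²) = 120.
(2.16)²·(0.231)² / ((0.108)²·(P(E))²) = 120
P(E)² = 0.178 ⇒ P(E) = 0.422 atm

P(E) = 0.422 atm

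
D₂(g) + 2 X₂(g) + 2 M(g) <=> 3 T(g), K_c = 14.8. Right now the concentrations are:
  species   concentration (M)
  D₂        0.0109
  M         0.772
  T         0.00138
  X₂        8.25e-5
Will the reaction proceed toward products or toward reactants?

to the left

Q_c = [T]³ / ([D₂]·[X₂]²·[M]²) = (0.00138)³ / ((0.0109)·(8.25e-5)²·(0.772)²) = 59.4
Q_c = 59.4 > K_c = 14.8, so the reverse reaction proceeds.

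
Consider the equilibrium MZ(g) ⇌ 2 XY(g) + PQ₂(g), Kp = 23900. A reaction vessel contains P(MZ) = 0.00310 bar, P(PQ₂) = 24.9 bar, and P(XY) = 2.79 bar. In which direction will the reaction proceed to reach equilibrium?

to the left

Qp = P(XY)²·P(PQ₂) / P(MZ) = (2.79)²·(24.9) / (0.00310) = 62500
Qp = 62500 > Kp = 23900, so the reverse reaction proceeds.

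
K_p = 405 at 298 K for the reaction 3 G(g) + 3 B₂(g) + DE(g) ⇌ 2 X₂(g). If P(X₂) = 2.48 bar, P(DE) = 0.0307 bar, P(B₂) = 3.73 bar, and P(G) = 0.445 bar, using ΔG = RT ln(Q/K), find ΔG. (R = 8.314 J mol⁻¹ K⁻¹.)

ΔG = -5.51 kJ/mol

Q_p = P(X₂)² / (P(G)³·P(B₂)³·P(DE)) = (2.48)² / ((0.445)³·(3.73)³·(0.0307)) = 43.8
ΔG = RT ln(Q_p/K_p) = (8.314 J mol⁻¹ K⁻¹)(298 K) × ln(43.8/405)
   = (2.478 kJ/mol)(-2.224) = -5.51 kJ/mol
ΔG < 0, so the forward reaction is spontaneous (proceeds forward).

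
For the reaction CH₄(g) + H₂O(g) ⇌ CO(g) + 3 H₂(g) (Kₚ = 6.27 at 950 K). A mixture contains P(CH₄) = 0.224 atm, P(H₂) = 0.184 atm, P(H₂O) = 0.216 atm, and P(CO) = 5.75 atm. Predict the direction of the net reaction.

to the right

Qₚ = P(CO)·P(H₂)³ / (P(CH₄)·P(H₂O)) = (5.75)·(0.184)³ / ((0.224)·(0.216)) = 0.740
Qₚ = 0.740 < Kₚ = 6.27, so the forward reaction proceeds.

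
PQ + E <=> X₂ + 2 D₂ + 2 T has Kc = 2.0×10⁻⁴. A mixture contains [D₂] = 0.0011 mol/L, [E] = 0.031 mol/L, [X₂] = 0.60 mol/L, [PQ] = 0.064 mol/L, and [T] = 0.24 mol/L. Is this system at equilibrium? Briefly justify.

Qc = [X₂]·[D₂]²·[T]² / ([PQ]·[E]) = (0.60)·(0.0011)²·(0.24)² / ((0.064)·(0.031)) = 2.1×10⁻⁵
Qc = 2.1×10⁻⁵ < Kc = 2.0×10⁻⁴: net forward reaction.

no; Q < K, reaction proceeds forward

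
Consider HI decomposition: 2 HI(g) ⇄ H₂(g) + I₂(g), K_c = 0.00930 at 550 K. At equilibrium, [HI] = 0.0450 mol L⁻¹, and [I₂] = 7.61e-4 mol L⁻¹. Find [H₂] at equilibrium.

At equilibrium, K_c = [H₂]·[I₂] / [HI]² = 0.00930.
([H₂])·(7.61e-4) / (0.0450)² = 0.00930
[H₂] = 0.0247 mol L⁻¹

[H₂] = 0.0247 mol L⁻¹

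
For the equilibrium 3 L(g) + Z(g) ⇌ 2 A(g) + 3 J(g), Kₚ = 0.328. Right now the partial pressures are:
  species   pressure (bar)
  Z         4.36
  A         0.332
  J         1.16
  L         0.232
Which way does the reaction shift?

reverse (toward reactants)

Qₚ = P(A)²·P(J)³ / (P(L)³·P(Z)) = (0.332)²·(1.16)³ / ((0.232)³·(4.36)) = 3.16
Qₚ = 3.16 > Kₚ = 0.328, so the reverse reaction proceeds.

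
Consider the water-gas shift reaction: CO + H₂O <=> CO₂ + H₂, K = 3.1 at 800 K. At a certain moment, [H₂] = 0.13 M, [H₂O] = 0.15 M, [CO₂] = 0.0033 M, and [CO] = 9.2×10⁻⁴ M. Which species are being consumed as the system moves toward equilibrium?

Q = [CO₂]·[H₂] / ([CO]·[H₂O]) = (0.0033)·(0.13) / ((9.2×10⁻⁴)·(0.15)) = 3.1
Q = 3.1 = K; the system is at equilibrium.

none (at equilibrium)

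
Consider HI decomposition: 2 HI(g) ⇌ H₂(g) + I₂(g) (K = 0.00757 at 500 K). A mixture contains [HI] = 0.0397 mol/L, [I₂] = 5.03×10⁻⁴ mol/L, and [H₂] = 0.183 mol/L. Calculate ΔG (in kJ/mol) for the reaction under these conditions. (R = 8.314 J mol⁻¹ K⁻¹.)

Q = [H₂]·[I₂] / [HI]² = (0.183)·(5.03×10⁻⁴) / (0.0397)² = 0.0584
ΔG = RT ln(Q/K) = (8.314 J mol⁻¹ K⁻¹)(500 K) × ln(0.0584/0.00757)
   = (4.157 kJ/mol)(2.043) = 8.49 kJ/mol
ΔG > 0, so the forward reaction is non-spontaneous (proceeds in reverse).

ΔG = 8.49 kJ/mol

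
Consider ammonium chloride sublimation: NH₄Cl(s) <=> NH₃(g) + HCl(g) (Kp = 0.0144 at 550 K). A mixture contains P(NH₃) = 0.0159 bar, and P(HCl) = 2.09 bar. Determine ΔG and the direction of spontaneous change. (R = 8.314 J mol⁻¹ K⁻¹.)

(NH₄Cl is a pure solid — omitted from Qp.)
Qp = P(NH₃)·P(HCl) = (0.0159)·(2.09) = 0.0332
ΔG = RT ln(Qp/Kp) = (8.314 J mol⁻¹ K⁻¹)(550 K) × ln(0.0332/0.0144)
   = (4.573 kJ/mol)(0.8353) = 3.82 kJ/mol
ΔG > 0, so the forward reaction is non-spontaneous (proceeds in reverse).

ΔG = 3.82 kJ/mol; the forward reaction is non-spontaneous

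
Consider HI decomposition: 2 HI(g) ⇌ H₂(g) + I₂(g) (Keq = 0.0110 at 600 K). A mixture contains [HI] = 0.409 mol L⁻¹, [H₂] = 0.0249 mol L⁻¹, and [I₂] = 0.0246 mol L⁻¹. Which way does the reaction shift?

to the right

Q = [H₂]·[I₂] / [HI]² = (0.0249)·(0.0246) / (0.409)² = 0.00366
Q = 0.00366 < Keq = 0.0110, so the forward reaction proceeds.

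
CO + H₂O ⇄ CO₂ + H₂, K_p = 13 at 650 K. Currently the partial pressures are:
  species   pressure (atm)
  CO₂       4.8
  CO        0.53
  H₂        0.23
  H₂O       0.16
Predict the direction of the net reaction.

Q_p = P(CO₂)·P(H₂) / (P(CO)·P(H₂O)) = (4.8)·(0.23) / ((0.53)·(0.16)) = 13
Q_p = 13 = K_p, so the system is already at equilibrium.

neither direction; the system is at equilibrium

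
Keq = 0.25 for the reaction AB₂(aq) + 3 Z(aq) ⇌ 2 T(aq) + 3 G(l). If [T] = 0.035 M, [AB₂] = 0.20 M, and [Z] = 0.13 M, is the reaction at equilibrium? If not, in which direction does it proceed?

(G is a pure liquid — omitted from Q.)
Q = [T]² / ([AB₂]·[Z]³) = (0.035)² / ((0.20)·(0.13)³) = 2.8
Q = 2.8 > Keq = 0.25, so the reverse reaction proceeds.

reverse (toward reactants)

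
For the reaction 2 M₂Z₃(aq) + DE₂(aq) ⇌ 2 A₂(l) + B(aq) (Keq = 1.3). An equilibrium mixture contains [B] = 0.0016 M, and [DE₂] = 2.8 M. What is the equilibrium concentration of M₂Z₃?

[M₂Z₃] = 0.021 M

(A₂ is a pure liquid — omitted from Keq.)
At equilibrium, Keq = [B] / ([M₂Z₃]²·[DE₂]) = 1.3.
(0.0016) / (([M₂Z₃])²·(2.8)) = 1.3
[M₂Z₃]² = 4.40×10⁻⁴ ⇒ [M₂Z₃] = 0.021 M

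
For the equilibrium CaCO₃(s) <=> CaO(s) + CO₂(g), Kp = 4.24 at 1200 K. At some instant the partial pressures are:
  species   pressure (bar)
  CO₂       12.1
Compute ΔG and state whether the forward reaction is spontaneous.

(CaCO₃, CaO are pure solids — omitted from Qp.)
Qp = P(CO₂) = 12.1
ΔG = RT ln(Qp/Kp) = (8.314 J mol⁻¹ K⁻¹)(1200 K) × ln(12.1/4.24)
   = (9.977 kJ/mol)(1.049) = 10.5 kJ/mol
ΔG > 0, so the forward reaction is non-spontaneous (proceeds in reverse).

ΔG = 10.5 kJ/mol; the forward reaction is non-spontaneous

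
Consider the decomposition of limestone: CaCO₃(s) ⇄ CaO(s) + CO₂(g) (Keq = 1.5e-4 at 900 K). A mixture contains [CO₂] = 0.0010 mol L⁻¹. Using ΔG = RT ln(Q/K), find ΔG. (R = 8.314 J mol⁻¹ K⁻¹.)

(CaCO₃, CaO are pure solids — omitted from Q.)
Q = [CO₂] = 0.00100
ΔG = RT ln(Q/Keq) = (8.314 J mol⁻¹ K⁻¹)(900 K) × ln(0.00100/1.5e-4)
   = (7.483 kJ/mol)(1.897) = 14.2 kJ/mol
ΔG > 0, so the forward reaction is non-spontaneous (proceeds in reverse).

ΔG = 14.2 kJ/mol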